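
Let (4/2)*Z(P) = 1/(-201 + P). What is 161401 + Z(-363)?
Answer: 182060327/1128 ≈ 1.6140e+5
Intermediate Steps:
Z(P) = 1/(2*(-201 + P))
161401 + Z(-363) = 161401 + 1/(2*(-201 - 363)) = 161401 + (½)/(-564) = 161401 + (½)*(-1/564) = 161401 - 1/1128 = 182060327/1128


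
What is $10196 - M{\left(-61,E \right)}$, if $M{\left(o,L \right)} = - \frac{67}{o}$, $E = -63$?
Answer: $\frac{621889}{61} \approx 10195.0$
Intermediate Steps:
$10196 - M{\left(-61,E \right)} = 10196 - - \frac{67}{-61} = 10196 - \left(-67\right) \left(- \frac{1}{61}\right) = 10196 - \frac{67}{61} = \frac{621889}{61}$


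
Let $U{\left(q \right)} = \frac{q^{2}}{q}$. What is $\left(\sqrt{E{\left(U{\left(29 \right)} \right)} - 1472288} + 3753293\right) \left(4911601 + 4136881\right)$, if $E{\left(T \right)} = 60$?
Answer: $33961604151226 + 18096964 i \sqrt{368057} \approx 3.3962 \cdot 10^{13} + 1.0979 \cdot 10^{10} i$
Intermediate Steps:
$U{\left(q \right)} = q$
$\left(\sqrt{E{\left(U{\left(29 \right)} \right)} - 1472288} + 3753293\right) \left(4911601 + 4136881\right) = \left(\sqrt{60 - 1472288} + 3753293\right) \left(4911601 + 4136881\right) = \left(\sqrt{-1472228} + 3753293\right) 9048482 = \left(2 i \sqrt{368057} + 3753293\right) 9048482 = \left(3753293 + 2 i \sqrt{368057}\right) 9048482 = 33961604151226 + 18096964 i \sqrt{368057}$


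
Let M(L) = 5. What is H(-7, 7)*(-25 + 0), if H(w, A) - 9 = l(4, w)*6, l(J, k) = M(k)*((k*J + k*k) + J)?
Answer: -18975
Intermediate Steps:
l(J, k) = 5*J + 5*k**2 + 5*J*k (l(J, k) = 5*((k*J + k*k) + J) = 5*((J*k + k**2) + J) = 5*((k**2 + J*k) + J) = 5*(J + k**2 + J*k) = 5*J + 5*k**2 + 5*J*k)
H(w, A) = 129 + 30*w**2 + 120*w (H(w, A) = 9 + (5*4 + 5*w**2 + 5*4*w)*6 = 9 + (20 + 5*w**2 + 20*w)*6 = 9 + (120 + 30*w**2 + 120*w) = 129 + 30*w**2 + 120*w)
H(-7, 7)*(-25 + 0) = (129 + 30*(-7)**2 + 120*(-7))*(-25 + 0) = (129 + 30*49 - 840)*(-25) = (129 + 1470 - 840)*(-25) = 759*(-25) = -18975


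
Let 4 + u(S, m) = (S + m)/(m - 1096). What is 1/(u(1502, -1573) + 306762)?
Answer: 2669/818737173 ≈ 3.2599e-6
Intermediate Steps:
u(S, m) = -4 + (S + m)/(-1096 + m) (u(S, m) = -4 + (S + m)/(m - 1096) = -4 + (S + m)/(-1096 + m))
1/(u(1502, -1573) + 306762) = 1/((4384 + 1502 - 3*(-1573))/(-1096 - 1573) + 306762) = 1/((4384 + 1502 + 4719)/(-2669) + 306762) = 1/(-1/2669*10605 + 306762) = 1/(-10605/2669 + 306762) = 1/(818737173/2669) = 2669/818737173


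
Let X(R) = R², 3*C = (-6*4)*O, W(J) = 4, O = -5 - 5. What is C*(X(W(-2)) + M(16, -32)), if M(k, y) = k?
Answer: 2560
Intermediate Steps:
O = -10
C = 80 (C = (-6*4*(-10))/3 = (-24*(-10))/3 = (⅓)*240 = 80)
C*(X(W(-2)) + M(16, -32)) = 80*(4² + 16) = 80*(16 + 16) = 80*32 = 2560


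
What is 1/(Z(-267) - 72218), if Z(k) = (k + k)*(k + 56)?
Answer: 1/40456 ≈ 2.4718e-5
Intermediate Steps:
Z(k) = 2*k*(56 + k) (Z(k) = (2*k)*(56 + k) = 2*k*(56 + k))
1/(Z(-267) - 72218) = 1/(2*(-267)*(56 - 267) - 72218) = 1/(2*(-267)*(-211) - 72218) = 1/(112674 - 72218) = 1/40456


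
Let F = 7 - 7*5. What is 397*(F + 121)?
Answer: 36921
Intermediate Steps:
F = -28 (F = 7 - 35 = -28)
397*(F + 121) = 397*(-28 + 121) = 397*93 = 36921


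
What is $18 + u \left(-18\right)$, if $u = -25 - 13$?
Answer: $702$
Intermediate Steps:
$u = -38$ ($u = -25 - 13 = -38$)
$18 + u \left(-18\right) = 18 - -684 = 18 + 684 = 702$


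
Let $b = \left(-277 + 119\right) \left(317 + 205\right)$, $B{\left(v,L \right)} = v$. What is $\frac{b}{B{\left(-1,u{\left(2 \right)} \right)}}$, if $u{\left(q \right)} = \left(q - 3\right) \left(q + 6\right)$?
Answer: $82476$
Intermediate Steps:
$u{\left(q \right)} = \left(-3 + q\right) \left(6 + q\right)$
$b = -82476$ ($b = \left(-158\right) 522 = -82476$)
$\frac{b}{B{\left(-1,u{\left(2 \right)} \right)}} = - \frac{82476}{-1} = \left(-82476\right) \left(-1\right) = 82476$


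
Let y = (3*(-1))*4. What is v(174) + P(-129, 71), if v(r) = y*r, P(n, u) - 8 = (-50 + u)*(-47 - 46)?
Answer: -4033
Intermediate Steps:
P(n, u) = 4658 - 93*u (P(n, u) = 8 + (-50 + u)*(-47 - 46) = 8 + (-50 + u)*(-93) = 8 + (4650 - 93*u) = 4658 - 93*u)
y = -12 (y = -3*4 = -12)
v(r) = -12*r
v(174) + P(-129, 71) = -12*174 + (4658 - 93*71) = -2088 + (4658 - 6603) = -2088 - 1945 = -4033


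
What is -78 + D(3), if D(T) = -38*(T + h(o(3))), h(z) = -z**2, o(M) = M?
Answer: 150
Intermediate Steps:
D(T) = 342 - 38*T (D(T) = -38*(T - 1*3**2) = -38*(T - 1*9) = -38*(T - 9) = -38*(-9 + T) = 342 - 38*T)
-78 + D(3) = -78 + (342 - 38*3) = -78 + (342 - 114) = -78 + 228 = 150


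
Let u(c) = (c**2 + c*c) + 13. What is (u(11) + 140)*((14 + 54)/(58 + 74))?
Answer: 6715/33 ≈ 203.48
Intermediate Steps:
u(c) = 13 + 2*c**2 (u(c) = (c**2 + c**2) + 13 = 2*c**2 + 13 = 13 + 2*c**2)
(u(11) + 140)*((14 + 54)/(58 + 74)) = ((13 + 2*11**2) + 140)*((14 + 54)/(58 + 74)) = ((13 + 2*121) + 140)*(68/132) = ((13 + 242) + 140)*(68*(1/132)) = (255 + 140)*(17/33) = 395*(17/33) = 6715/33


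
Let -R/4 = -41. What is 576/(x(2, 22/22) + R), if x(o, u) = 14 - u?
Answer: 192/59 ≈ 3.2542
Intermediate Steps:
R = 164 (R = -4*(-41) = 164)
576/(x(2, 22/22) + R) = 576/((14 - 22/22) + 164) = 576/((14 - 1*1) + 164) = 576/((14 - 1) + 164) = 576/(13 + 164) = 576/177 = 576*(1/177) = 192/59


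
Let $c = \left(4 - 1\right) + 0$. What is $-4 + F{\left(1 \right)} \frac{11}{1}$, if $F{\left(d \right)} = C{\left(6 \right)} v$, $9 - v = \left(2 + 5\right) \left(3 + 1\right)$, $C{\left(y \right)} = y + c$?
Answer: $-1885$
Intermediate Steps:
$c = 3$ ($c = 3 + 0 = 3$)
$C{\left(y \right)} = 3 + y$ ($C{\left(y \right)} = y + 3 = 3 + y$)
$v = -19$ ($v = 9 - \left(2 + 5\right) \left(3 + 1\right) = 9 - 7 \cdot 4 = 9 - 28 = -19$)
$F{\left(d \right)} = -171$ ($F{\left(d \right)} = \left(3 + 6\right) \left(-19\right) = 9 \left(-19\right) = -171$)
$-4 + F{\left(1 \right)} \frac{11}{1} = -4 - 171 \cdot \frac{11}{1} = -4 - 171 \cdot 11 \cdot 1 = -4 - 1881 = -1885$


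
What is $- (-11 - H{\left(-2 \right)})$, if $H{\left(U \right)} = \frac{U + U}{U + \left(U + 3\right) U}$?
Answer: $12$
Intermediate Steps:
$H{\left(U \right)} = \frac{2 U}{U + U \left(3 + U\right)}$ ($H{\left(U \right)} = \frac{2 U}{U + \left(3 + U\right) U} = \frac{2 U}{U + U \left(3 + U\right)}$)
$- (-11 - H{\left(-2 \right)}) = - (-11 + \left(- \frac{2}{4 - 2} + 0\right)) = - (-11 + \left(- \frac{2}{2} + 0\right)) = - (-11 + \left(\left(-1\right) 1 + 0\right)) = - (-11 + \left(-1 + 0\right)) = - (-11 - 1) = \left(-1\right) \left(-12\right) = 12$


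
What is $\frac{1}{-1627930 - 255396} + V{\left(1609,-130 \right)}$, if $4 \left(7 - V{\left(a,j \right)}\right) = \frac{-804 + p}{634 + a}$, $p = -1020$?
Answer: $\frac{30428895939}{4224300218} \approx 7.2033$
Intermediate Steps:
$V{\left(a,j \right)} = 7 + \frac{456}{634 + a}$ ($V{\left(a,j \right)} = 7 - \frac{\left(-804 - 1020\right) \frac{1}{634 + a}}{4} = 7 - \frac{\left(-1824\right) \frac{1}{634 + a}}{4} = 7 + \frac{456}{634 + a}$)
$\frac{1}{-1627930 - 255396} + V{\left(1609,-130 \right)} = \frac{1}{-1627930 - 255396} + \frac{4894 + 7 \cdot 1609}{634 + 1609} = \frac{1}{-1883326} + \frac{4894 + 11263}{2243} = - \frac{1}{1883326} + \frac{1}{2243} \cdot 16157 = - \frac{1}{1883326} + \frac{16157}{2243} = \frac{30428895939}{4224300218}$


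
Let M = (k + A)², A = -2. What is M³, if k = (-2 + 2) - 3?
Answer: 15625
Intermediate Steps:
k = -3 (k = 0 - 3 = -3)
M = 25 (M = (-3 - 2)² = (-5)² = 25)
M³ = 25³ = 15625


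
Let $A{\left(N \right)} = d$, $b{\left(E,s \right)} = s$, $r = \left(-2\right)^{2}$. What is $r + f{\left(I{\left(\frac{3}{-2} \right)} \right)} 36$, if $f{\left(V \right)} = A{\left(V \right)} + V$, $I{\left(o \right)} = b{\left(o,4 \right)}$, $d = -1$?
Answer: $112$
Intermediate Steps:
$r = 4$
$A{\left(N \right)} = -1$
$I{\left(o \right)} = 4$
$f{\left(V \right)} = -1 + V$
$r + f{\left(I{\left(\frac{3}{-2} \right)} \right)} 36 = 4 + \left(-1 + 4\right) 36 = 4 + 3 \cdot 36 = 4 + 108 = 112$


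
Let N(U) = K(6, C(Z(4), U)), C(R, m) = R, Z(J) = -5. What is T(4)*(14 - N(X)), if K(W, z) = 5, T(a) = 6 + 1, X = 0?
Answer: 63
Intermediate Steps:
T(a) = 7
N(U) = 5
T(4)*(14 - N(X)) = 7*(14 - 1*5) = 7*(14 - 5) = 7*9 = 63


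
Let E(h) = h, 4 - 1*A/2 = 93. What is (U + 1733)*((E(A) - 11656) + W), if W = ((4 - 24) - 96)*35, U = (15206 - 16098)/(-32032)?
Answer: -110289157389/4004 ≈ -2.7545e+7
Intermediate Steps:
A = -178 (A = 8 - 2*93 = 8 - 186 = -178)
U = 223/8008 (U = -892*(-1/32032) = 223/8008 ≈ 0.027847)
W = -4060 (W = (-20 - 96)*35 = -116*35 = -4060)
(U + 1733)*((E(A) - 11656) + W) = (223/8008 + 1733)*((-178 - 11656) - 4060) = 13878087*(-11834 - 4060)/8008 = (13878087/8008)*(-15894) = -110289157389/4004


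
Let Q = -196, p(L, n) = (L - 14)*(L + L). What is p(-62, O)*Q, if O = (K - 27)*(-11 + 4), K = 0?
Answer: -1847104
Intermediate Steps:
O = 189 (O = (0 - 27)*(-11 + 4) = -27*(-7) = 189)
p(L, n) = 2*L*(-14 + L) (p(L, n) = (-14 + L)*(2*L) = 2*L*(-14 + L))
p(-62, O)*Q = (2*(-62)*(-14 - 62))*(-196) = (2*(-62)*(-76))*(-196) = 9424*(-196) = -1847104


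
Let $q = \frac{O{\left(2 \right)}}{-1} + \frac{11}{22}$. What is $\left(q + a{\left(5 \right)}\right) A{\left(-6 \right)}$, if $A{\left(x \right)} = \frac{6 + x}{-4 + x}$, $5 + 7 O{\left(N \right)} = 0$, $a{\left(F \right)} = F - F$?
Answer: $0$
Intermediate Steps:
$a{\left(F \right)} = 0$
$O{\left(N \right)} = - \frac{5}{7}$ ($O{\left(N \right)} = - \frac{5}{7} + \frac{1}{7} \cdot 0 = - \frac{5}{7} + 0 = - \frac{5}{7}$)
$q = \frac{17}{14}$ ($q = - \frac{5}{7 \left(-1\right)} + \frac{11}{22} = \left(- \frac{5}{7}\right) \left(-1\right) + 11 \cdot \frac{1}{22} = \frac{5}{7} + \frac{1}{2} = \frac{17}{14} \approx 1.2143$)
$A{\left(x \right)} = \frac{6 + x}{-4 + x}$
$\left(q + a{\left(5 \right)}\right) A{\left(-6 \right)} = \left(\frac{17}{14} + 0\right) \frac{6 - 6}{-4 - 6} = \frac{17 \frac{1}{-10} \cdot 0}{14} = \frac{17 \left(\left(- \frac{1}{10}\right) 0\right)}{14} = \frac{17}{14} \cdot 0 = 0$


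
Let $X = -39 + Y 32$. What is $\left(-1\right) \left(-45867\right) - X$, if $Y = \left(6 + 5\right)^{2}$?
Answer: $42034$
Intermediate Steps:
$Y = 121$ ($Y = 11^{2} = 121$)
$X = 3833$ ($X = -39 + 121 \cdot 32 = -39 + 3872 = 3833$)
$\left(-1\right) \left(-45867\right) - X = \left(-1\right) \left(-45867\right) - 3833 = 45867 - 3833 = 42034$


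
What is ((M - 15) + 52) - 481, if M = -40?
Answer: -484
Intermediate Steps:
((M - 15) + 52) - 481 = ((-40 - 15) + 52) - 481 = (-55 + 52) - 481 = -3 - 481 = -484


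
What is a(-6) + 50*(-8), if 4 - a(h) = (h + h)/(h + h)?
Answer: -397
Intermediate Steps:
a(h) = 3 (a(h) = 4 - (h + h)/(h + h) = 4 - 2*h/(2*h) = 4 - 2*h*1/(2*h) = 4 - 1*1 = 4 - 1 = 3)
a(-6) + 50*(-8) = 3 + 50*(-8) = 3 - 400 = -397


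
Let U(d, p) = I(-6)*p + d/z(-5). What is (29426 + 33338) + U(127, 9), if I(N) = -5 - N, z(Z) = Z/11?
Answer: 312468/5 ≈ 62494.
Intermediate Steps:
z(Z) = Z/11 (z(Z) = Z*(1/11) = Z/11)
U(d, p) = p - 11*d/5 (U(d, p) = (-5 - 1*(-6))*p + d/(((1/11)*(-5))) = (-5 + 6)*p + d/(-5/11) = 1*p + d*(-11/5) = p - 11*d/5)
(29426 + 33338) + U(127, 9) = (29426 + 33338) + (9 - 11/5*127) = 62764 + (9 - 1397/5) = 62764 - 1352/5 = 312468/5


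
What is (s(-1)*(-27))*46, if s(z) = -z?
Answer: -1242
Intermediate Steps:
(s(-1)*(-27))*46 = (-1*(-1)*(-27))*46 = (1*(-27))*46 = -27*46 = -1242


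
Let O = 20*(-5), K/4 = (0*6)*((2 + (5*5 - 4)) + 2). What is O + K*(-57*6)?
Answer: -100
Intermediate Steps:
K = 0 (K = 4*((0*6)*((2 + (5*5 - 4)) + 2)) = 4*(0*((2 + (25 - 4)) + 2)) = 4*(0*((2 + 21) + 2)) = 4*(0*(23 + 2)) = 4*(0*25) = 4*0 = 0)
O = -100
O + K*(-57*6) = -100 + 0*(-57*6) = -100 + 0*(-342) = -100 + 0 = -100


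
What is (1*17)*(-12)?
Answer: -204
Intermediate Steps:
(1*17)*(-12) = 17*(-12) = -204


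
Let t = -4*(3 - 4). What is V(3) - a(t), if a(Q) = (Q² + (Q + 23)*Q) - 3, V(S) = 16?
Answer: -105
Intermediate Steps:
t = 4 (t = -4*(-1) = 4)
a(Q) = -3 + Q² + Q*(23 + Q) (a(Q) = (Q² + (23 + Q)*Q) - 3 = (Q² + Q*(23 + Q)) - 3 = -3 + Q² + Q*(23 + Q))
V(3) - a(t) = 16 - (-3 + 2*4² + 23*4) = 16 - (-3 + 2*16 + 92) = 16 - (-3 + 32 + 92) = 16 - 1*121 = 16 - 121 = -105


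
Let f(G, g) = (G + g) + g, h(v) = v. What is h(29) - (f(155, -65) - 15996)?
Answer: 16000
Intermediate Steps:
f(G, g) = G + 2*g
h(29) - (f(155, -65) - 15996) = 29 - ((155 + 2*(-65)) - 15996) = 29 - ((155 - 130) - 15996) = 29 - (25 - 15996) = 29 - 1*(-15971) = 29 + 15971 = 16000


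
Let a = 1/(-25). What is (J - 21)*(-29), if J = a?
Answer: 15254/25 ≈ 610.16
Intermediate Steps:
a = -1/25 ≈ -0.040000
J = -1/25 ≈ -0.040000
(J - 21)*(-29) = (-1/25 - 21)*(-29) = -526/25*(-29) = 15254/25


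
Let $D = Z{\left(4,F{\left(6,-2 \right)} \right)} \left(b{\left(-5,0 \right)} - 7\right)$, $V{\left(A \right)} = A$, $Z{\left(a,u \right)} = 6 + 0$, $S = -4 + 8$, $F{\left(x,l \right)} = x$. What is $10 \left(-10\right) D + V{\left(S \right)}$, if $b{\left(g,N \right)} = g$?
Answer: $7204$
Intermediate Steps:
$S = 4$
$Z{\left(a,u \right)} = 6$
$D = -72$ ($D = 6 \left(-5 - 7\right) = 6 \left(-12\right) = -72$)
$10 \left(-10\right) D + V{\left(S \right)} = 10 \left(-10\right) \left(-72\right) + 4 = \left(-100\right) \left(-72\right) + 4 = 7200 + 4 = 7204$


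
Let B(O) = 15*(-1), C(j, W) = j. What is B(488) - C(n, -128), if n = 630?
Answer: -645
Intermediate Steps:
B(O) = -15
B(488) - C(n, -128) = -15 - 1*630 = -15 - 630 = -645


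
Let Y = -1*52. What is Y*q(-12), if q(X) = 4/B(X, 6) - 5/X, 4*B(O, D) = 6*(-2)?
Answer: 143/3 ≈ 47.667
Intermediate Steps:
B(O, D) = -3 (B(O, D) = (6*(-2))/4 = (¼)*(-12) = -3)
q(X) = -4/3 - 5/X (q(X) = 4/(-3) - 5/X = 4*(-⅓) - 5/X = -4/3 - 5/X)
Y = -52
Y*q(-12) = -52*(-4/3 - 5/(-12)) = -52*(-4/3 - 5*(-1/12)) = -52*(-4/3 + 5/12) = -52*(-11/12) = 143/3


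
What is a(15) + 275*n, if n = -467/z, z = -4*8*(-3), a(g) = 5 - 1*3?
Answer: -128233/96 ≈ -1335.8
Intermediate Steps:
a(g) = 2 (a(g) = 5 - 3 = 2)
z = 96 (z = -32*(-3) = 96)
n = -467/96 ≈ -4.8646
a(15) + 275*n = 2 + 275*(-467/96) = 2 - 128425/96 = -128233/96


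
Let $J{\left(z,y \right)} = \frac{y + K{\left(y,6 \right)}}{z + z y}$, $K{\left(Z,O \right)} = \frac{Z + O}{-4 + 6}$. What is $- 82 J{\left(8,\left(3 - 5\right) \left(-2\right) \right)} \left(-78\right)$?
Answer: $\frac{14391}{10} \approx 1439.1$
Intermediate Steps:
$K{\left(Z,O \right)} = \frac{O}{2} + \frac{Z}{2}$ ($K{\left(Z,O \right)} = \frac{O + Z}{2} = \left(O + Z\right) \frac{1}{2} = \frac{O}{2} + \frac{Z}{2}$)
$J{\left(z,y \right)} = \frac{3 + \frac{3 y}{2}}{z + y z}$ ($J{\left(z,y \right)} = \frac{y + \left(\frac{1}{2} \cdot 6 + \frac{y}{2}\right)}{z + z y} = \frac{y + \left(3 + \frac{y}{2}\right)}{z + y z} = \frac{3 + \frac{3 y}{2}}{z + y z}$)
$- 82 J{\left(8,\left(3 - 5\right) \left(-2\right) \right)} \left(-78\right) = - 82 \frac{3 \left(2 + \left(3 - 5\right) \left(-2\right)\right)}{2 \cdot 8 \left(1 + \left(3 - 5\right) \left(-2\right)\right)} \left(-78\right) = - 82 \cdot \frac{3}{2} \cdot \frac{1}{8} \frac{1}{1 - -4} \left(2 - -4\right) \left(-78\right) = - 82 \cdot \frac{3}{2} \cdot \frac{1}{8} \frac{1}{1 + 4} \left(2 + 4\right) \left(-78\right) = - 82 \cdot \frac{3}{2} \cdot \frac{1}{8} \cdot \frac{1}{5} \cdot 6 \left(-78\right) = \left(-82\right) \frac{9}{40} \left(-78\right) = \left(- \frac{369}{20}\right) \left(-78\right) = \frac{14391}{10}$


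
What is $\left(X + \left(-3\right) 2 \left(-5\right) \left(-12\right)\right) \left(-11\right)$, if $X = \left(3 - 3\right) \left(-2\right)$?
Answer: $3960$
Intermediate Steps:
$X = 0$ ($X = 0 \left(-2\right) = 0$)
$\left(X + \left(-3\right) 2 \left(-5\right) \left(-12\right)\right) \left(-11\right) = \left(0 + \left(-3\right) 2 \left(-5\right) \left(-12\right)\right) \left(-11\right) = \left(0 + \left(-6\right) \left(-5\right) \left(-12\right)\right) \left(-11\right) = \left(0 + 30 \left(-12\right)\right) \left(-11\right) = \left(0 - 360\right) \left(-11\right) = \left(-360\right) \left(-11\right) = 3960$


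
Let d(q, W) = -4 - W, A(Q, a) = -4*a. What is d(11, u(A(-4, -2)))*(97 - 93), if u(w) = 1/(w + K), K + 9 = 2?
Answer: -20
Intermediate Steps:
K = -7 (K = -9 + 2 = -7)
u(w) = 1/(-7 + w) (u(w) = 1/(w - 7) = 1/(-7 + w))
d(11, u(A(-4, -2)))*(97 - 93) = (-4 - 1/(-7 - 4*(-2)))*(97 - 93) = (-4 - 1/(-7 + 8))*4 = (-4 - 1/1)*4 = (-4 - 1*1)*4 = (-4 - 1)*4 = -5*4 = -20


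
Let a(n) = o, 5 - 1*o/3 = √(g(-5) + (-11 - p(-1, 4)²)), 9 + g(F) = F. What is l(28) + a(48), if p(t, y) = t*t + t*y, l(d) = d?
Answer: 43 - 3*I*√34 ≈ 43.0 - 17.493*I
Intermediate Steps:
p(t, y) = t² + t*y
g(F) = -9 + F
o = 15 - 3*I*√34 (o = 15 - 3*√((-9 - 5) + (-11 - (-(-1 + 4))²)) = 15 - 3*√(-14 + (-11 - (-1*3)²)) = 15 - 3*√(-14 + (-11 - 1*(-3)²)) = 15 - 3*√(-14 + (-11 - 1*9)) = 15 - 3*√(-14 + (-11 - 9)) = 15 - 3*√(-14 - 20) = 15 - 3*I*√34 ≈ 15.0 - 17.493*I)
a(n) = 15 - 3*I*√34
l(28) + a(48) = 28 + (15 - 3*I*√34) = 43 - 3*I*√34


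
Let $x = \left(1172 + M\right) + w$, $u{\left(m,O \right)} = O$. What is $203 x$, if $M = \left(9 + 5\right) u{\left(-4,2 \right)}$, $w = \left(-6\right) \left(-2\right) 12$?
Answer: $272832$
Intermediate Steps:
$w = 144$ ($w = 12 \cdot 12 = 144$)
$M = 28$ ($M = \left(9 + 5\right) 2 = 14 \cdot 2 = 28$)
$x = 1344$ ($x = \left(1172 + 28\right) + 144 = 1200 + 144 = 1344$)
$203 x = 203 \cdot 1344 = 272832$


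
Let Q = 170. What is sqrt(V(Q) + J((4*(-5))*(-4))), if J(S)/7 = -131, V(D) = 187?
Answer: I*sqrt(730) ≈ 27.019*I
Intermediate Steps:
J(S) = -917 (J(S) = 7*(-131) = -917)
sqrt(V(Q) + J((4*(-5))*(-4))) = sqrt(187 - 917) = sqrt(-730) = I*sqrt(730)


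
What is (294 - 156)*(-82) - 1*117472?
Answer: -128788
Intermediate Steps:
(294 - 156)*(-82) - 1*117472 = 138*(-82) - 117472 = -11316 - 117472 = -128788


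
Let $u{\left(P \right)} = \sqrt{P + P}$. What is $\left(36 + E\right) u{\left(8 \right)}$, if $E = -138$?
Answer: $-408$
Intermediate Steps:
$u{\left(P \right)} = \sqrt{2} \sqrt{P}$ ($u{\left(P \right)} = \sqrt{2 P} = \sqrt{2} \sqrt{P}$)
$\left(36 + E\right) u{\left(8 \right)} = \left(36 - 138\right) \sqrt{2} \sqrt{8} = - 102 \sqrt{2} \cdot 2 \sqrt{2} = \left(-102\right) 4 = -408$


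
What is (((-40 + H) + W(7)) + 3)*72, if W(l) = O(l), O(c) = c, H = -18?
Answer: -3456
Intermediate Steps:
W(l) = l
(((-40 + H) + W(7)) + 3)*72 = (((-40 - 18) + 7) + 3)*72 = ((-58 + 7) + 3)*72 = (-51 + 3)*72 = -48*72 = -3456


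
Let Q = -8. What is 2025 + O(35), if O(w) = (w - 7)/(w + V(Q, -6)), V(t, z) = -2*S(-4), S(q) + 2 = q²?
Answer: 2029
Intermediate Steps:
S(q) = -2 + q²
V(t, z) = -28 (V(t, z) = -2*(-2 + (-4)²) = -2*(-2 + 16) = -2*14 = -28)
O(w) = (-7 + w)/(-28 + w) (O(w) = (w - 7)/(w - 28) = (-7 + w)/(-28 + w))
2025 + O(35) = 2025 + (-7 + 35)/(-28 + 35) = 2025 + 28/7 = 2025 + (⅐)*28 = 2025 + 4 = 2029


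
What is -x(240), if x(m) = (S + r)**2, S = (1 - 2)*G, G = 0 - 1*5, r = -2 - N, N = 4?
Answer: -1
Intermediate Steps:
r = -6 (r = -2 - 1*4 = -2 - 4 = -6)
G = -5 (G = 0 - 5 = -5)
S = 5 (S = (1 - 2)*(-5) = -1*(-5) = 5)
x(m) = 1 (x(m) = (5 - 6)**2 = (-1)**2 = 1)
-x(240) = -1*1 = -1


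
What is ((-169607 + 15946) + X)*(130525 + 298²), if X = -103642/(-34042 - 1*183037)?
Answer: -7316041773840833/217079 ≈ -3.3702e+10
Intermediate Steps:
X = 103642/217079 (X = -103642/(-34042 - 183037) = -103642/(-217079) = -103642*(-1/217079) = 103642/217079 ≈ 0.47744)
((-169607 + 15946) + X)*(130525 + 298²) = ((-169607 + 15946) + 103642/217079)*(130525 + 298²) = (-153661 + 103642/217079)*(130525 + 88804) = -33356472577/217079*219329 = -7316041773840833/217079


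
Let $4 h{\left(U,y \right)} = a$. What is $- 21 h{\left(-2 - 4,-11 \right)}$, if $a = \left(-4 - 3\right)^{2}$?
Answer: $- \frac{1029}{4} \approx -257.25$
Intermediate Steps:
$a = 49$ ($a = \left(-7\right)^{2} = 49$)
$h{\left(U,y \right)} = \frac{49}{4}$ ($h{\left(U,y \right)} = \frac{1}{4} \cdot 49 = \frac{49}{4}$)
$- 21 h{\left(-2 - 4,-11 \right)} = \left(-21\right) \frac{49}{4} = - \frac{1029}{4}$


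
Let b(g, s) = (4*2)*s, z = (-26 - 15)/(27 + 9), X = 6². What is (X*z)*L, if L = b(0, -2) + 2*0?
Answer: 656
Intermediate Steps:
X = 36
z = -41/36 ≈ -1.1389
b(g, s) = 8*s
L = -16 (L = 8*(-2) + 2*0 = -16 + 0 = -16)
(X*z)*L = (36*(-41/36))*(-16) = -41*(-16) = 656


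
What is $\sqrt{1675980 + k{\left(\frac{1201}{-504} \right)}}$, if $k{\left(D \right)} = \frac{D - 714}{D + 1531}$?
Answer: $\frac{\sqrt{994780330606408309}}{770423} \approx 1294.6$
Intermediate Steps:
$k{\left(D \right)} = \frac{-714 + D}{1531 + D}$
$\sqrt{1675980 + k{\left(\frac{1201}{-504} \right)}} = \sqrt{1675980 + \frac{-714 + \frac{1201}{-504}}{1531 + \frac{1201}{-504}}} = \sqrt{1675980 + \frac{-714 + 1201 \left(- \frac{1}{504}\right)}{1531 + 1201 \left(- \frac{1}{504}\right)}} = \sqrt{1675980 + \frac{-714 - \frac{1201}{504}}{1531 - \frac{1201}{504}}} = \sqrt{1675980 + \frac{1}{\frac{770423}{504}} \left(- \frac{361057}{504}\right)} = \sqrt{1675980 + \frac{504}{770423} \left(- \frac{361057}{504}\right)} = \sqrt{1675980 - \frac{361057}{770423}} = \sqrt{\frac{1291213178483}{770423}} = \frac{\sqrt{994780330606408309}}{770423}$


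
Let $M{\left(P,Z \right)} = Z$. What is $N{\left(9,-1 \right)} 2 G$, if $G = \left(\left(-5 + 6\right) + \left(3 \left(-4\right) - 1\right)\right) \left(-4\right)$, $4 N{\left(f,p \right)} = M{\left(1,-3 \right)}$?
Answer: $-72$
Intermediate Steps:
$N{\left(f,p \right)} = - \frac{3}{4}$ ($N{\left(f,p \right)} = \frac{1}{4} \left(-3\right) = - \frac{3}{4}$)
$G = 48$ ($G = \left(1 - 13\right) \left(-4\right) = \left(-12\right) \left(-4\right) = 48$)
$N{\left(9,-1 \right)} 2 G = \left(- \frac{3}{4}\right) 2 \cdot 48 = \left(- \frac{3}{2}\right) 48 = -72$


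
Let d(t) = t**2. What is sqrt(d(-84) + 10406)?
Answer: sqrt(17462) ≈ 132.14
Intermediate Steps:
sqrt(d(-84) + 10406) = sqrt((-84)**2 + 10406) = sqrt(7056 + 10406) = sqrt(17462)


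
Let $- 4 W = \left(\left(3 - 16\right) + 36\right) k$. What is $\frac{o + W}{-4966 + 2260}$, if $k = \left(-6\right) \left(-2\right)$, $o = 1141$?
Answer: $- \frac{536}{1353} \approx -0.39616$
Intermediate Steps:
$k = 12$
$W = -69$ ($W = - \frac{\left(\left(3 - 16\right) + 36\right) 12}{4} = - \frac{\left(-13 + 36\right) 12}{4} = - \frac{23 \cdot 12}{4} = \left(- \frac{1}{4}\right) 276 = -69$)
$\frac{o + W}{-4966 + 2260} = \frac{1141 - 69}{-4966 + 2260} = \frac{1072}{-2706} = 1072 \left(- \frac{1}{2706}\right) = - \frac{536}{1353}$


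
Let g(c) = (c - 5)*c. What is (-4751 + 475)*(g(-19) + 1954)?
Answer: -10305160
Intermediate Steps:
g(c) = c*(-5 + c) (g(c) = (-5 + c)*c = c*(-5 + c))
(-4751 + 475)*(g(-19) + 1954) = (-4751 + 475)*(-19*(-5 - 19) + 1954) = -4276*(-19*(-24) + 1954) = -4276*(456 + 1954) = -4276*2410 = -10305160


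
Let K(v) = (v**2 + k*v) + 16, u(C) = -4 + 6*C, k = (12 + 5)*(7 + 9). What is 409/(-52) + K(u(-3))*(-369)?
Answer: 105226583/52 ≈ 2.0236e+6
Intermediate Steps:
k = 272 (k = 17*16 = 272)
K(v) = 16 + v**2 + 272*v (K(v) = (v**2 + 272*v) + 16 = 16 + v**2 + 272*v)
409/(-52) + K(u(-3))*(-369) = 409/(-52) + (16 + (-4 + 6*(-3))**2 + 272*(-4 + 6*(-3)))*(-369) = 409*(-1/52) + (16 + (-4 - 18)**2 + 272*(-4 - 18))*(-369) = -409/52 + (16 + (-22)**2 + 272*(-22))*(-369) = -409/52 + (16 + 484 - 5984)*(-369) = -409/52 - 5484*(-369) = -409/52 + 2023596 = 105226583/52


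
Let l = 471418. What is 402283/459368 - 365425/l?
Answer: 1555635421/15468167416 ≈ 0.10057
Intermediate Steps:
402283/459368 - 365425/l = 402283/459368 - 365425/471418 = 402283*(1/459368) - 365425*1/471418 = 57469/65624 - 365425/471418 = 1555635421/15468167416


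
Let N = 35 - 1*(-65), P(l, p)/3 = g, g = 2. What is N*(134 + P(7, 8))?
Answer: 14000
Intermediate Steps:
P(l, p) = 6 (P(l, p) = 3*2 = 6)
N = 100 (N = 35 + 65 = 100)
N*(134 + P(7, 8)) = 100*(134 + 6) = 100*140 = 14000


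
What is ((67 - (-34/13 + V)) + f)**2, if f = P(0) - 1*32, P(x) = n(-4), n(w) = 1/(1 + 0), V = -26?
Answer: 705600/169 ≈ 4175.1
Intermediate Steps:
n(w) = 1 (n(w) = 1/1 = 1)
P(x) = 1
f = -31 (f = 1 - 1*32 = 1 - 32 = -31)
((67 - (-34/13 + V)) + f)**2 = ((67 - (-34/13 - 26)) - 31)**2 = ((67 - 1*(-372/13)) - 31)**2 = ((67 + 372/13) - 31)**2 = (1243/13 - 31)**2 = (840/13)**2 = 705600/169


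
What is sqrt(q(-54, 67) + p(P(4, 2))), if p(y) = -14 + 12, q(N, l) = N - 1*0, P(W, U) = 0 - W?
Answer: 2*I*sqrt(14) ≈ 7.4833*I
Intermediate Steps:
P(W, U) = -W
q(N, l) = N (q(N, l) = N + 0 = N)
p(y) = -2
sqrt(q(-54, 67) + p(P(4, 2))) = sqrt(-54 - 2) = sqrt(-56) = 2*I*sqrt(14)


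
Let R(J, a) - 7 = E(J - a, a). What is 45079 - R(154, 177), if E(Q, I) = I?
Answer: 44895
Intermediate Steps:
R(J, a) = 7 + a
45079 - R(154, 177) = 45079 - (7 + 177) = 45079 - 1*184 = 45079 - 184 = 44895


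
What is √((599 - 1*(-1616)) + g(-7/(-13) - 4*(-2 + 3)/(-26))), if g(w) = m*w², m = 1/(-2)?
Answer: √1497178/26 ≈ 47.061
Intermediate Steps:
m = -½ ≈ -0.50000
g(w) = -w²/2
√((599 - 1*(-1616)) + g(-7/(-13) - 4*(-2 + 3)/(-26))) = √((599 - 1*(-1616)) - (-7/(-13) - 4*(-2 + 3)/(-26))²/2) = √((599 + 1616) - (-7*(-1/13) - 4*1*(-1/26))²/2) = √(2215 - (7/13 - 4*(-1/26))²/2) = √(2215 - (7/13 + 2/13)²/2) = √(2215 - (9/13)²/2) = √(2215 - ½*81/169) = √(2215 - 81/338) = √(748589/338) = √1497178/26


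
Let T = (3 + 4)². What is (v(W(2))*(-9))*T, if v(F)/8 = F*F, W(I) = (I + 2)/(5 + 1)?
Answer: -1568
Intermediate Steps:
W(I) = ⅓ + I/6 (W(I) = (2 + I)/6 = (2 + I)*(⅙) = ⅓ + I/6)
v(F) = 8*F² (v(F) = 8*(F*F) = 8*F²)
T = 49 (T = 7² = 49)
(v(W(2))*(-9))*T = ((8*(⅓ + (⅙)*2)²)*(-9))*49 = ((8*(⅓ + ⅓)²)*(-9))*49 = ((8*(⅔)²)*(-9))*49 = ((8*(4/9))*(-9))*49 = ((32/9)*(-9))*49 = -32*49 = -1568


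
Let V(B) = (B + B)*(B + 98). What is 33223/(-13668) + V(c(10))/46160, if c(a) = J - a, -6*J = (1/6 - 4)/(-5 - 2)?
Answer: -4122001612261/1669400772480 ≈ -2.4692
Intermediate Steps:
J = -23/252 (J = -(1/6 - 4)/(6*(-5 - 2)) = -(⅙ - 4)/(6*(-7)) = -(-23)*(-1)/(36*7) = -⅙*23/42 = -23/252 ≈ -0.091270)
c(a) = -23/252 - a
V(B) = 2*B*(98 + B) (V(B) = (2*B)*(98 + B) = 2*B*(98 + B))
33223/(-13668) + V(c(10))/46160 = 33223/(-13668) + (2*(-23/252 - 1*10)*(98 + (-23/252 - 1*10)))/46160 = 33223*(-1/13668) + (2*(-23/252 - 10)*(98 + (-23/252 - 10)))*(1/46160) = -33223/13668 + (2*(-2543/252)*(98 - 2543/252))*(1/46160) = -33223/13668 + (2*(-2543/252)*(22153/252))*(1/46160) = -33223/13668 - 56335079/31752*1/46160 = -33223/13668 - 56335079/1465672320 = -4122001612261/1669400772480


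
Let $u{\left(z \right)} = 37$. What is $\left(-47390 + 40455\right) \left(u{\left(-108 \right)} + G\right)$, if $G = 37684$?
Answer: $-261595135$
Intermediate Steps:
$\left(-47390 + 40455\right) \left(u{\left(-108 \right)} + G\right) = \left(-47390 + 40455\right) \left(37 + 37684\right) = \left(-6935\right) 37721 = -261595135$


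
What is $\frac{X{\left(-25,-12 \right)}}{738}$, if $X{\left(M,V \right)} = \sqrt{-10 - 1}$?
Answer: $\frac{i \sqrt{11}}{738} \approx 0.0044941 i$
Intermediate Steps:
$X{\left(M,V \right)} = i \sqrt{11}$ ($X{\left(M,V \right)} = \sqrt{-11} = i \sqrt{11}$)
$\frac{X{\left(-25,-12 \right)}}{738} = \frac{i \sqrt{11}}{738}$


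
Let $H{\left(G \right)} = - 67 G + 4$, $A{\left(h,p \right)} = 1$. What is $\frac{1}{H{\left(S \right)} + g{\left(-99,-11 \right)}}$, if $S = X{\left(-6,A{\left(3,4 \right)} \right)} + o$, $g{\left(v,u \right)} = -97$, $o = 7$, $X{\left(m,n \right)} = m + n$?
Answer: $- \frac{1}{227} \approx -0.0044053$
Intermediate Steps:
$S = 2$ ($S = \left(-6 + 1\right) + 7 = -5 + 7 = 2$)
$H{\left(G \right)} = 4 - 67 G$
$\frac{1}{H{\left(S \right)} + g{\left(-99,-11 \right)}} = \frac{1}{\left(4 - 134\right) - 97} = \frac{1}{-130 - 97} = \frac{1}{-227} = - \frac{1}{227}$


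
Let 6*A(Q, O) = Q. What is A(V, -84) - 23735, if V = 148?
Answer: -71131/3 ≈ -23710.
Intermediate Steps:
A(Q, O) = Q/6
A(V, -84) - 23735 = (⅙)*148 - 23735 = 74/3 - 23735 = -71131/3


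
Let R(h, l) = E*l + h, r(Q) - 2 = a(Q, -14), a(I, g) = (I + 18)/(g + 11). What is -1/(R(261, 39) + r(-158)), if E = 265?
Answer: -3/31934 ≈ -9.3944e-5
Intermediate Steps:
a(I, g) = (18 + I)/(11 + g)
r(Q) = -4 - Q/3 (r(Q) = 2 + (18 + Q)/(11 - 14) = 2 + (18 + Q)/(-3) = 2 - (18 + Q)/3 = 2 + (-6 - Q/3) = -4 - Q/3)
R(h, l) = h + 265*l (R(h, l) = 265*l + h = h + 265*l)
-1/(R(261, 39) + r(-158)) = -1/((261 + 265*39) + (-4 - ⅓*(-158))) = -1/((261 + 10335) + (-4 + 158/3)) = -1/(10596 + 146/3) = -1/31934/3 = -1*3/31934 = -3/31934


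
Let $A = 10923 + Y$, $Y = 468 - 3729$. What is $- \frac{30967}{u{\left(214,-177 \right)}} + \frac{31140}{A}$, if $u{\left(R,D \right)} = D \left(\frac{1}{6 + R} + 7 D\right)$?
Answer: $\frac{241699377790}{61610758791} \approx 3.923$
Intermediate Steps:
$Y = -3261$ ($Y = 468 - 3729 = -3261$)
$A = 7662$ ($A = 10923 - 3261 = 7662$)
$- \frac{30967}{u{\left(214,-177 \right)}} + \frac{31140}{A} = - \frac{30967}{\left(-177\right) \frac{1}{6 + 214} \left(1 + 42 \left(-177\right) + 7 \left(-177\right) 214\right)} + \frac{31140}{7662} = - \frac{30967}{\left(-177\right) \frac{1}{220} \left(1 - 7434 - 265146\right)} + 31140 \cdot \frac{1}{7662} = - \frac{30967}{\left(-177\right) \frac{1}{220} \left(-272579\right)} + \frac{5190}{1277} = - \frac{30967}{\frac{48246483}{220}} + \frac{5190}{1277} = \left(-30967\right) \frac{220}{48246483} + \frac{5190}{1277} = - \frac{6812740}{48246483} + \frac{5190}{1277} = \frac{241699377790}{61610758791}$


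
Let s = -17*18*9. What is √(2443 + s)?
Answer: I*√311 ≈ 17.635*I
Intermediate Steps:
s = -2754 (s = -306*9 = -2754)
√(2443 + s) = √(2443 - 2754) = √(-311) = I*√311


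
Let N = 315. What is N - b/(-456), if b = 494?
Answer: 3793/12 ≈ 316.08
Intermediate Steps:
N - b/(-456) = 315 - 494/(-456) = 315 - 494*(-1)/456 = 315 - 1*(-13/12) = 315 + 13/12 = 3793/12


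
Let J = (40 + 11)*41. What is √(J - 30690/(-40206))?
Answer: 3*√10436365234/6701 ≈ 45.736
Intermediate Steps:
J = 2091 (J = 51*41 = 2091)
√(J - 30690/(-40206)) = √(2091 - 30690/(-40206)) = √(2091 - 30690*(-1/40206)) = √(2091 + 5115/6701) = √(14016906/6701) = 3*√10436365234/6701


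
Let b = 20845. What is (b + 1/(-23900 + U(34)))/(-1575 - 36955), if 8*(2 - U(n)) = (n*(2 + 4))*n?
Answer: -258113212/477097725 ≈ -0.54101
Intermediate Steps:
U(n) = 2 - 3*n²/4 (U(n) = 2 - n*(2 + 4)*n/8 = 2 - n*6*n/8 = 2 - 6*n*n/8 = 2 - 3*n²/4)
(b + 1/(-23900 + U(34)))/(-1575 - 36955) = (20845 + 1/(-23900 + (2 - ¾*34²)))/(-1575 - 36955) = (20845 + 1/(-23900 + (2 - ¾*1156)))/(-38530) = (20845 + 1/(-23900 + (2 - 867)))*(-1/38530) = (20845 + 1/(-23900 - 865))*(-1/38530) = (20845 + 1/(-24765))*(-1/38530) = (20845 - 1/24765)*(-1/38530) = (516226424/24765)*(-1/38530) = -258113212/477097725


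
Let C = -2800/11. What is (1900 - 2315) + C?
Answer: -7365/11 ≈ -669.54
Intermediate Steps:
C = -2800/11 (C = -2800*1/11 = -2800/11 ≈ -254.55)
(1900 - 2315) + C = (1900 - 2315) - 2800/11 = -415 - 2800/11 = -7365/11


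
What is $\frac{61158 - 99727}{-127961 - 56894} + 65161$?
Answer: $\frac{12045375224}{184855} \approx 65161.0$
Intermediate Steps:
$\frac{61158 - 99727}{-127961 - 56894} + 65161 = - \frac{38569}{-184855} + 65161 = \left(-38569\right) \left(- \frac{1}{184855}\right) + 65161 = \frac{38569}{184855} + 65161 = \frac{12045375224}{184855}$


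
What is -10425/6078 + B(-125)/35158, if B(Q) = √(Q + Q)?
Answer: -3475/2026 + 5*I*√10/35158 ≈ -1.7152 + 0.00044972*I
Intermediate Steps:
B(Q) = √2*√Q (B(Q) = √(2*Q) = √2*√Q)
-10425/6078 + B(-125)/35158 = -10425/6078 + (√2*√(-125))/35158 = -10425*1/6078 + (√2*(5*I*√5))*(1/35158) = -3475/2026 + (5*I*√10)*(1/35158) = -3475/2026 + 5*I*√10/35158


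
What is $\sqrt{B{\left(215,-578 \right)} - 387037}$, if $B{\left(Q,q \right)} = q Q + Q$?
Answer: $6 i \sqrt{14197} \approx 714.91 i$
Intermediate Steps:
$B{\left(Q,q \right)} = Q + Q q$ ($B{\left(Q,q \right)} = Q q + Q = Q + Q q$)
$\sqrt{B{\left(215,-578 \right)} - 387037} = \sqrt{215 \left(1 - 578\right) - 387037} = \sqrt{215 \left(-577\right) - 387037} = \sqrt{-124055 - 387037} = \sqrt{-511092} = 6 i \sqrt{14197}$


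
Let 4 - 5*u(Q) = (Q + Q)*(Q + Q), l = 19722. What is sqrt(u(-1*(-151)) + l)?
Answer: sqrt(1482) ≈ 38.497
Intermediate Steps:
u(Q) = 4/5 - 4*Q**2/5 (u(Q) = 4/5 - (Q + Q)*(Q + Q)/5 = 4/5 - 2*Q*2*Q/5 = 4/5 - 4*Q**2/5)
sqrt(u(-1*(-151)) + l) = sqrt((4/5 - 4*(-1*(-151))**2/5) + 19722) = sqrt((4/5 - 4/5*151**2) + 19722) = sqrt((4/5 - 4/5*22801) + 19722) = sqrt((4/5 - 91204/5) + 19722) = sqrt(-18240 + 19722) = sqrt(1482)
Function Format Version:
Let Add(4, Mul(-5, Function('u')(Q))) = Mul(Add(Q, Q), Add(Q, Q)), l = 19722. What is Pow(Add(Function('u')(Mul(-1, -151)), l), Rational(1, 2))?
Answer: Pow(1482, Rational(1, 2)) ≈ 38.497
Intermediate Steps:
Function('u')(Q) = Add(Rational(4, 5), Mul(Rational(-4, 5), Pow(Q, 2))) (Function('u')(Q) = Add(Rational(4, 5), Mul(Rational(-1, 5), Mul(Add(Q, Q), Add(Q, Q)))) = Add(Rational(4, 5), Mul(Rational(-1, 5), Mul(Mul(2, Q), Mul(2, Q)))) = Add(Rational(4, 5), Mul(Rational(-1, 5), Mul(4, Pow(Q, 2)))) = Add(Rational(4, 5), Mul(Rational(-4, 5), Pow(Q, 2))))
Pow(Add(Function('u')(Mul(-1, -151)), l), Rational(1, 2)) = Pow(Add(Add(Rational(4, 5), Mul(Rational(-4, 5), Pow(Mul(-1, -151), 2))), 19722), Rational(1, 2)) = Pow(Add(Add(Rational(4, 5), Mul(Rational(-4, 5), Pow(151, 2))), 19722), Rational(1, 2)) = Pow(Add(Add(Rational(4, 5), Mul(Rational(-4, 5), 22801)), 19722), Rational(1, 2)) = Pow(Add(Add(Rational(4, 5), Rational(-91204, 5)), 19722), Rational(1, 2)) = Pow(Add(-18240, 19722), Rational(1, 2)) = Pow(1482, Rational(1, 2))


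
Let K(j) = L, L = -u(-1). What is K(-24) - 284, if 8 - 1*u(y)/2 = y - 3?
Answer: -308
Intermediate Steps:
u(y) = 22 - 2*y (u(y) = 16 - 2*(y - 3) = 16 - 2*(-3 + y) = 16 + (6 - 2*y) = 22 - 2*y)
L = -24 (L = -(22 - 2*(-1)) = -(22 + 2) = -1*24 = -24)
K(j) = -24
K(-24) - 284 = -24 - 284 = -308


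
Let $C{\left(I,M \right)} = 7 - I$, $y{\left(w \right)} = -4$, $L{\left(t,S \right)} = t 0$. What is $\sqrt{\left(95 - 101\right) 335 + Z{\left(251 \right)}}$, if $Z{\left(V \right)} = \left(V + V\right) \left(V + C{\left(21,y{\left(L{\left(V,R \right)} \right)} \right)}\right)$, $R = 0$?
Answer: $342$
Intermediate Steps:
$L{\left(t,S \right)} = 0$
$Z{\left(V \right)} = 2 V \left(-14 + V\right)$ ($Z{\left(V \right)} = \left(V + V\right) \left(V + \left(7 - 21\right)\right) = 2 V \left(V + \left(7 - 21\right)\right) = 2 V \left(V - 14\right) = 2 V \left(-14 + V\right)$)
$\sqrt{\left(95 - 101\right) 335 + Z{\left(251 \right)}} = \sqrt{\left(95 - 101\right) 335 + 2 \cdot 251 \left(-14 + 251\right)} = \sqrt{\left(-6\right) 335 + 2 \cdot 251 \cdot 237} = \sqrt{-2010 + 118974} = \sqrt{116964} = 342$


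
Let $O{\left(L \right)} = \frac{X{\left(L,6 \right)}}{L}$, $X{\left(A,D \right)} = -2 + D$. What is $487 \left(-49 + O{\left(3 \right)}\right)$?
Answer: $- \frac{69641}{3} \approx -23214.0$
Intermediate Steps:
$O{\left(L \right)} = \frac{4}{L}$ ($O{\left(L \right)} = \frac{-2 + 6}{L} = \frac{4}{L}$)
$487 \left(-49 + O{\left(3 \right)}\right) = 487 \left(-49 + \frac{4}{3}\right) = 487 \left(- \frac{143}{3}\right) = - \frac{69641}{3}$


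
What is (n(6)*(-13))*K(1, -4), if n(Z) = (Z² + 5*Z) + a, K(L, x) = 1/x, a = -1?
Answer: 845/4 ≈ 211.25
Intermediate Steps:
n(Z) = -1 + Z² + 5*Z (n(Z) = (Z² + 5*Z) - 1 = -1 + Z² + 5*Z)
(n(6)*(-13))*K(1, -4) = ((-1 + 6² + 5*6)*(-13))/(-4) = ((-1 + 36 + 30)*(-13))*(-¼) = (65*(-13))*(-¼) = -845*(-¼) = 845/4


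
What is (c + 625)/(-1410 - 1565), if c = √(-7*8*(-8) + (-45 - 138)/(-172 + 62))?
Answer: -25/119 - √5440930/327250 ≈ -0.21721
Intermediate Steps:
c = √5440930/110 (c = √(-56*(-8) - 183/(-110)) = √(448 - 183*(-1/110)) = √(448 + 183/110) = √(49463/110) = √5440930/110 ≈ 21.205)
(c + 625)/(-1410 - 1565) = (√5440930/110 + 625)/(-1410 - 1565) = (625 + √5440930/110)/(-2975) = -(625 + √5440930/110)/2975 = -25/119 - √5440930/327250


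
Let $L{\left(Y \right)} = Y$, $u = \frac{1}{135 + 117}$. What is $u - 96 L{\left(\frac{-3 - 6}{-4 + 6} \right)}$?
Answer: $\frac{108865}{252} \approx 432.0$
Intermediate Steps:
$u = \frac{1}{252} \approx 0.0039683$
$u - 96 L{\left(\frac{-3 - 6}{-4 + 6} \right)} = \frac{1}{252} - 96 \frac{-3 - 6}{-4 + 6} = \frac{1}{252} - 96 \left(- \frac{9}{2}\right) = \frac{1}{252} - 96 \left(\left(-9\right) \frac{1}{2}\right) = \frac{1}{252} - -432 = \frac{1}{252} + 432 = \frac{108865}{252}$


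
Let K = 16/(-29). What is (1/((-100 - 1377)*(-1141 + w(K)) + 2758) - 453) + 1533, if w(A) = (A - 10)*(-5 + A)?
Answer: 1454603112481/1346854733 ≈ 1080.0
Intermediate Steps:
K = -16/29 (K = 16*(-1/29) = -16/29 ≈ -0.55172)
w(A) = (-10 + A)*(-5 + A)
(1/((-100 - 1377)*(-1141 + w(K)) + 2758) - 453) + 1533 = (1/((-100 - 1377)*(-1141 + (50 + (-16/29)**2 - 15*(-16/29))) + 2758) - 453) + 1533 = (1/(-1477*(-1141 + (50 + 256/841 + 240/29)) + 2758) - 453) + 1533 = (1/(-1477*(-1141 + 49266/841) + 2758) - 453) + 1533 = (1/(-1477*(-910315/841) + 2758) - 453) + 1533 = (1/(1344535255/841 + 2758) - 453) + 1533 = (1/(1346854733/841) - 453) + 1533 = (841/1346854733 - 453) + 1533 = -610125193208/1346854733 + 1533 = 1454603112481/1346854733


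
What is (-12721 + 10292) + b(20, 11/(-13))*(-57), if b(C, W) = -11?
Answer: -1802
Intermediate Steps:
(-12721 + 10292) + b(20, 11/(-13))*(-57) = (-12721 + 10292) - 11*(-57) = -2429 + 627 = -1802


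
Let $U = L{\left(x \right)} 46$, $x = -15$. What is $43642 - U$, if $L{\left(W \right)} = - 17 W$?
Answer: $31912$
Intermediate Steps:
$U = 11730$ ($U = \left(-17\right) \left(-15\right) 46 = 255 \cdot 46 = 11730$)
$43642 - U = 43642 - 11730 = 31912$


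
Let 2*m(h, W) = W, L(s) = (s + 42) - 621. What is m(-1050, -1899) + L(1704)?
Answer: 351/2 ≈ 175.50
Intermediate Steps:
L(s) = -579 + s (L(s) = (42 + s) - 621 = -579 + s)
m(h, W) = W/2
m(-1050, -1899) + L(1704) = (1/2)*(-1899) + (-579 + 1704) = -1899/2 + 1125 = 351/2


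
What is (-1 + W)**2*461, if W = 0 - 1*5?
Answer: 16596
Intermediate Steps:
W = -5 (W = 0 - 5 = -5)
(-1 + W)**2*461 = (-1 - 5)**2*461 = (-6)**2*461 = 36*461 = 16596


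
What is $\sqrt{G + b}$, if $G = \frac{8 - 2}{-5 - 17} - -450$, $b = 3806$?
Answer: $\frac{13 \sqrt{3047}}{11} \approx 65.236$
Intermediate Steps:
$G = \frac{4947}{11}$ ($G = \frac{6}{-22} + 450 = 6 \left(- \frac{1}{22}\right) + 450 = - \frac{3}{11} + 450 = \frac{4947}{11} \approx 449.73$)
$\sqrt{G + b} = \sqrt{\frac{4947}{11} + 3806} = \sqrt{\frac{46813}{11}} = \frac{13 \sqrt{3047}}{11}$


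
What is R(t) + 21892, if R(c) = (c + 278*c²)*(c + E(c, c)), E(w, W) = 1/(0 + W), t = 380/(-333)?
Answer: 781501083281/36926037 ≈ 21164.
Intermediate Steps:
t = -380/333 (t = 380*(-1/333) = -380/333 ≈ -1.1411)
E(w, W) = 1/W
R(c) = (c + 1/c)*(c + 278*c²) (R(c) = (c + 278*c²)*(c + 1/c) = (c + 1/c)*(c + 278*c²))
R(t) + 21892 = (1 - 380*(278 - 380/333 + 278*(-380/333)²)/333) + 21892 = (1 - 380*(278 - 380/333 + 278*(144400/110889))/333) + 21892 = (1 - 380*(278 - 380/333 + 40143200/110889)/333) + 21892 = (1 - 380/333*70843802/110889) + 21892 = (1 - 26920644760/36926037) + 21892 = -26883718723/36926037 + 21892 = 781501083281/36926037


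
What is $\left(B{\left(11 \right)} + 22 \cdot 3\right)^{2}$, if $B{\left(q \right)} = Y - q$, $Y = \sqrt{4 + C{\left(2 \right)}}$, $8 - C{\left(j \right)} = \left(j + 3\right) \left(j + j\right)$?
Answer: $3017 + 220 i \sqrt{2} \approx 3017.0 + 311.13 i$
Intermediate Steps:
$C{\left(j \right)} = 8 - 2 j \left(3 + j\right)$ ($C{\left(j \right)} = 8 - \left(j + 3\right) \left(j + j\right) = 8 - \left(3 + j\right) 2 j = 8 - 2 j \left(3 + j\right)$)
$Y = 2 i \sqrt{2}$ ($Y = \sqrt{4 - \left(4 + 8\right)} = \sqrt{4 - 12} = \sqrt{-8} = 2 i \sqrt{2} \approx 2.8284 i$)
$B{\left(q \right)} = - q + 2 i \sqrt{2}$ ($B{\left(q \right)} = 2 i \sqrt{2} - q = - q + 2 i \sqrt{2}$)
$\left(B{\left(11 \right)} + 22 \cdot 3\right)^{2} = \left(\left(\left(-1\right) 11 + 2 i \sqrt{2}\right) + 22 \cdot 3\right)^{2} = \left(\left(-11 + 2 i \sqrt{2}\right) + 66\right)^{2} = \left(55 + 2 i \sqrt{2}\right)^{2}$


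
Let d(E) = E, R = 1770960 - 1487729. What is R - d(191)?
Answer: 283040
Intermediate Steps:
R = 283231
R - d(191) = 283231 - 1*191 = 283231 - 191 = 283040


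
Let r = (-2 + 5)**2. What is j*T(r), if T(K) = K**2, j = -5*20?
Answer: -8100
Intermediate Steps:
j = -100
r = 9 (r = 3**2 = 9)
j*T(r) = -100*9**2 = -100*81 = -8100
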